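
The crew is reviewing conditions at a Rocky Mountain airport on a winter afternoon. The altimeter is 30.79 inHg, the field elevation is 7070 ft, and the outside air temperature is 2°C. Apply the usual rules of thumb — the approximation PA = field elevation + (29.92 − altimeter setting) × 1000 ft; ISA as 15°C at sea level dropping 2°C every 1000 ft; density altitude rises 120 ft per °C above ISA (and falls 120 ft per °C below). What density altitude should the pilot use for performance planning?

Pressure altitude = 7070 + (29.92 − 30.79) × 1000 = 7070 + (-870) = 6200 ft.
ISA temperature at 6200 ft = 15 − 2 × (6200/1000) = 2.6°C.
ISA deviation = 2 − 2.6 = -0.6°C.
Density altitude = 6200 + 120 × (-0.6) = 6128 ft.

6128 ft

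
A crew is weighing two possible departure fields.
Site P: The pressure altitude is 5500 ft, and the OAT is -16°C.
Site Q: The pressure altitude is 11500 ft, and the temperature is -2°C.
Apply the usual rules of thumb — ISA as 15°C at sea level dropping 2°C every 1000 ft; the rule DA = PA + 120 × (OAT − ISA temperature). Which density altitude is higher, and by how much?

Site Q by 9120 ft

Site P: ISA temp = 4°C, deviation -20°C, DA = 5500 + 120 × (-20) = 3100 ft.
Site Q: ISA temp = -8°C, deviation +6°C, DA = 11500 + 120 × 6 = 12220 ft.
Site Q is higher by 12220 − 3100 = 9120 ft.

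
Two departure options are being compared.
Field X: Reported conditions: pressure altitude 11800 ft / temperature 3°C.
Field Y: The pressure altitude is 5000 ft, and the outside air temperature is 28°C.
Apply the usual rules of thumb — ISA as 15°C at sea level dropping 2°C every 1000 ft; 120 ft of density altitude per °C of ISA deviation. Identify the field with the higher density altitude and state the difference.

Field X by 5432 ft

Field X: ISA temp = -8.6°C, deviation +11.6°C, DA = 11800 + 120 × 11.6 = 13192 ft.
Field Y: ISA temp = 5°C, deviation +23°C, DA = 5000 + 120 × 23 = 7760 ft.
Field X is higher by 13192 − 7760 = 5432 ft.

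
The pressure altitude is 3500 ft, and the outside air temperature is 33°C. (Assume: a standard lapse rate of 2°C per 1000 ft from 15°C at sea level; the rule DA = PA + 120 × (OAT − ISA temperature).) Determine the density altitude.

ISA temperature at 3500 ft = 15 − 2 × (3500/1000) = 8°C.
ISA deviation = 33 − 8 = +25°C.
Density altitude = 3500 + 120 × (25) = 3500 + (+3000) = 6500 ft.

6500 ft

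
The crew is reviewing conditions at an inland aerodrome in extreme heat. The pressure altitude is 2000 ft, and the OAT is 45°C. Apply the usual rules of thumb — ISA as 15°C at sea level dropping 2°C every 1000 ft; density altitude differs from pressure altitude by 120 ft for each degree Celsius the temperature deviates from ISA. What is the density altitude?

6080 ft

ISA temperature at 2000 ft = 15 − 2 × (2000/1000) = 11°C.
ISA deviation = 45 − 11 = +34°C.
Density altitude = 2000 + 120 × (34) = 2000 + (+4080) = 6080 ft.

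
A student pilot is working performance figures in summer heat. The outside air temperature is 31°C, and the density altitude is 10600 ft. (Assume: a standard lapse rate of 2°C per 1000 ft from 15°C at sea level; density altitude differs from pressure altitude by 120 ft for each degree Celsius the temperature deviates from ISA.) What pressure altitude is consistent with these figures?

DA = PA + 120 × (OAT − (15 − 2·PA/1000)) = PA + 120·OAT − 1800 + 0.24·PA = 1.24·PA + 120·OAT − 1800.
So 1.24·PA = 10600 − 120 × 31 + 1800 = 8680.
PA = 8680 / 1.24 = 7000 ft.

7000 ft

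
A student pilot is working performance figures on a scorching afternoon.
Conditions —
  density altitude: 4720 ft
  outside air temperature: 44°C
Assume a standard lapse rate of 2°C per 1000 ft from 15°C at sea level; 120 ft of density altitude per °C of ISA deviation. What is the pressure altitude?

DA = PA + 120 × (OAT − (15 − 2·PA/1000)) = PA + 120·OAT − 1800 + 0.24·PA = 1.24·PA + 120·OAT − 1800.
So 1.24·PA = 4720 − 120 × 44 + 1800 = 1240.
PA = 1240 / 1.24 = 1000 ft.

1000 ft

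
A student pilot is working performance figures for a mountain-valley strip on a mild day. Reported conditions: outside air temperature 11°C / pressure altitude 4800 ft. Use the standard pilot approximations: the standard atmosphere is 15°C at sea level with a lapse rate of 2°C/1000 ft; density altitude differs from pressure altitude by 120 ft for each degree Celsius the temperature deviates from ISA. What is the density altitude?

ISA temperature at 4800 ft = 15 − 2 × (4800/1000) = 5.4°C.
ISA deviation = 11 − 5.4 = +5.6°C.
Density altitude = 4800 + 120 × (5.6) = 4800 + (+672) = 5472 ft.

5472 ft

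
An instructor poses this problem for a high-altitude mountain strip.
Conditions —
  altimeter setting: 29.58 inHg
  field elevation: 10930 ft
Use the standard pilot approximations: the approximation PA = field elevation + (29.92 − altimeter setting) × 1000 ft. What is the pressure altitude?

Pressure correction = (29.92 − 29.58) × 1000 = +340 ft.
Pressure altitude = 10930 + (+340) = 11270 ft.

11270 ft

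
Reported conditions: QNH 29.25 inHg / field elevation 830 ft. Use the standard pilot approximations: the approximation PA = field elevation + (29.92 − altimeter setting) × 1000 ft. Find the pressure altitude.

Pressure correction = (29.92 − 29.25) × 1000 = +670 ft.
Pressure altitude = 830 + (+670) = 1500 ft.

1500 ft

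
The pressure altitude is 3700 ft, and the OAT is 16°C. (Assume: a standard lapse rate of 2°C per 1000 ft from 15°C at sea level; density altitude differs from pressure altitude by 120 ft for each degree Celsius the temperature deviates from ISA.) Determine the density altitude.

ISA temperature at 3700 ft = 15 − 2 × (3700/1000) = 7.6°C.
ISA deviation = 16 − 7.6 = +8.4°C.
Density altitude = 3700 + 120 × (8.4) = 3700 + (+1008) = 4708 ft.

4708 ft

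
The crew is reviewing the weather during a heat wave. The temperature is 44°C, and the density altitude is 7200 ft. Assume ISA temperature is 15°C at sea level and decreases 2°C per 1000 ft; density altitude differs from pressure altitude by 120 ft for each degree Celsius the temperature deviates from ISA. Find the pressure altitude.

DA = PA + 120 × (OAT − (15 − 2·PA/1000)) = PA + 120·OAT − 1800 + 0.24·PA = 1.24·PA + 120·OAT − 1800.
So 1.24·PA = 7200 − 120 × 44 + 1800 = 3720.
PA = 3720 / 1.24 = 3000 ft.

3000 ft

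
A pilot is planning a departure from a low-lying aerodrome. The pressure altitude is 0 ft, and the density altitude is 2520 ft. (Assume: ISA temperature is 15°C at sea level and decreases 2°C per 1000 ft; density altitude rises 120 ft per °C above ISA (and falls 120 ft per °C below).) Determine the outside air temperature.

Density altitude − pressure altitude = 2520 − 0 = +2520 ft.
At 120 ft/°C that is an ISA deviation of 2520/120 = +21°C.
ISA temperature at 0 ft = 15 − 2 × (0/1000) = 15°C.
OAT = ISA + deviation = 15 + (+21) = 36°C.

36°C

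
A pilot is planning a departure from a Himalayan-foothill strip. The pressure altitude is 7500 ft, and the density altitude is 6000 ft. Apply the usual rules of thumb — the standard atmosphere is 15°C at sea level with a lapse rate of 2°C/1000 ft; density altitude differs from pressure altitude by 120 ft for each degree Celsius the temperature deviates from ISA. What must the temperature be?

-12.5°C

Density altitude − pressure altitude = 6000 − 7500 = -1500 ft.
At 120 ft/°C that is an ISA deviation of -1500/120 = -12.5°C.
ISA temperature at 7500 ft = 15 − 2 × (7500/1000) = 0°C.
OAT = ISA + deviation = 0 + (-12.5) = -12.5°C.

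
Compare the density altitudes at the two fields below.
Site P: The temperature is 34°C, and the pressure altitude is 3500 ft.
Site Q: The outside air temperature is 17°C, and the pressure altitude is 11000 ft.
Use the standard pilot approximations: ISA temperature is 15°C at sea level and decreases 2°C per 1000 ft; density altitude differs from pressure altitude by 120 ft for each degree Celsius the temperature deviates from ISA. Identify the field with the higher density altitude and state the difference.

Site Q by 7260 ft

Site P: ISA temp = 8°C, deviation +26°C, DA = 3500 + 120 × 26 = 6620 ft.
Site Q: ISA temp = -7°C, deviation +24°C, DA = 11000 + 120 × 24 = 13880 ft.
Site Q is higher by 13880 − 6620 = 7260 ft.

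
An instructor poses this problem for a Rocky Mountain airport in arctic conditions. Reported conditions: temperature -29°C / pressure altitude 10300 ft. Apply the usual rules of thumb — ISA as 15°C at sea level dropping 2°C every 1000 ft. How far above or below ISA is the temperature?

ISA temperature at 10300 ft = 15 − 2 × (10300/1000) = -5.6°C.
Deviation = OAT − ISA = -29 − (-5.6) = -23.4°C.

ISA-23.4°C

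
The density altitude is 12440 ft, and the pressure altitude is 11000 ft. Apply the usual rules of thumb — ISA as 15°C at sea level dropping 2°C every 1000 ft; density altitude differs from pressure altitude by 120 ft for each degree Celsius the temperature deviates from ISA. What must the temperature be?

Density altitude − pressure altitude = 12440 − 11000 = +1440 ft.
At 120 ft/°C that is an ISA deviation of 1440/120 = +12°C.
ISA temperature at 11000 ft = 15 − 2 × (11000/1000) = -7°C.
OAT = ISA + deviation = -7 + (+12) = 5°C.

5°C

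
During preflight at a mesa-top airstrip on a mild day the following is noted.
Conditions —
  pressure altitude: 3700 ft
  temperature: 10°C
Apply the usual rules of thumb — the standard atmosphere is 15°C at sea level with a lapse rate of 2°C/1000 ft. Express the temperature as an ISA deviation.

ISA+2.4°C

ISA temperature at 3700 ft = 15 − 2 × (3700/1000) = 7.6°C.
Deviation = OAT − ISA = 10 − 7.6 = +2.4°C.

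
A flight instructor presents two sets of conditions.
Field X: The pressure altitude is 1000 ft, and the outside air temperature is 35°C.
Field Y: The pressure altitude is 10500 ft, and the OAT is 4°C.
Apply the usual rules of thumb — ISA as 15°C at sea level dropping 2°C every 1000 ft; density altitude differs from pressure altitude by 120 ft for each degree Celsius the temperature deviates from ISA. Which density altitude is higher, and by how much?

Field X: ISA temp = 13°C, deviation +22°C, DA = 1000 + 120 × 22 = 3640 ft.
Field Y: ISA temp = -6°C, deviation +10°C, DA = 10500 + 120 × 10 = 11700 ft.
Field Y is higher by 11700 − 3640 = 8060 ft.

Field Y by 8060 ft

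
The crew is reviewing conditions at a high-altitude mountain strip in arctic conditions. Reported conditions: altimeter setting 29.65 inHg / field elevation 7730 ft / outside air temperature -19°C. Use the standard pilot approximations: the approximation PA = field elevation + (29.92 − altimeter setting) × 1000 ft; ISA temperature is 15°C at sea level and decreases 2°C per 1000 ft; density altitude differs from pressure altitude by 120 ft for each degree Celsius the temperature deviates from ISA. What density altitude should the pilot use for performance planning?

Pressure altitude = 7730 + (29.92 − 29.65) × 1000 = 7730 + (+270) = 8000 ft.
ISA temperature at 8000 ft = 15 − 2 × (8000/1000) = -1°C.
ISA deviation = -19 − (-1) = -18°C.
Density altitude = 8000 + 120 × (-18) = 5840 ft.

5840 ft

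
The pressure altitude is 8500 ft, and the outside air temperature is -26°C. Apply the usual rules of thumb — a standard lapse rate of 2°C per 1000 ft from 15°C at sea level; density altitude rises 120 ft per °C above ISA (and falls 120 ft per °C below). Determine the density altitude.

ISA temperature at 8500 ft = 15 − 2 × (8500/1000) = -2°C.
ISA deviation = -26 − (-2) = -24°C.
Density altitude = 8500 + 120 × (-24) = 8500 + (-2880) = 5620 ft.

5620 ft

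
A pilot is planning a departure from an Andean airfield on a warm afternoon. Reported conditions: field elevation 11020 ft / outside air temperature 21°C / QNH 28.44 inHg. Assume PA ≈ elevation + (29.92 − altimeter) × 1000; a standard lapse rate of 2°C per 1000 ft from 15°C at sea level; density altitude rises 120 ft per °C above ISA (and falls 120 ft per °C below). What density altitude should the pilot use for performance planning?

Pressure altitude = 11020 + (29.92 − 28.44) × 1000 = 11020 + (+1480) = 12500 ft.
ISA temperature at 12500 ft = 15 − 2 × (12500/1000) = -10°C.
ISA deviation = 21 − (-10) = +31°C.
Density altitude = 12500 + 120 × (31) = 16220 ft.

16220 ft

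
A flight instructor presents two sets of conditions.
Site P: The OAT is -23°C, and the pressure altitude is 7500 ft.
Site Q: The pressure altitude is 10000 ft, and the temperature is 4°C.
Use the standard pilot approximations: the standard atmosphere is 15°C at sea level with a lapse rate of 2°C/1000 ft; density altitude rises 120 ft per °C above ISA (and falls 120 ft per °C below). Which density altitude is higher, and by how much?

Site Q by 6340 ft

Site P: ISA temp = 0°C, deviation -23°C, DA = 7500 + 120 × (-23) = 4740 ft.
Site Q: ISA temp = -5°C, deviation +9°C, DA = 10000 + 120 × 9 = 11080 ft.
Site Q is higher by 11080 − 4740 = 6340 ft.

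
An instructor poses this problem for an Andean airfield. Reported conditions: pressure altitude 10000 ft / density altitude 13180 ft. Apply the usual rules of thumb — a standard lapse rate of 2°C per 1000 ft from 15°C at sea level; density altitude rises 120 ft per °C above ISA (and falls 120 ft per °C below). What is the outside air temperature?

21.5°C

Density altitude − pressure altitude = 13180 − 10000 = +3180 ft.
At 120 ft/°C that is an ISA deviation of 3180/120 = +26.5°C.
ISA temperature at 10000 ft = 15 − 2 × (10000/1000) = -5°C.
OAT = ISA + deviation = -5 + (+26.5) = 21.5°C.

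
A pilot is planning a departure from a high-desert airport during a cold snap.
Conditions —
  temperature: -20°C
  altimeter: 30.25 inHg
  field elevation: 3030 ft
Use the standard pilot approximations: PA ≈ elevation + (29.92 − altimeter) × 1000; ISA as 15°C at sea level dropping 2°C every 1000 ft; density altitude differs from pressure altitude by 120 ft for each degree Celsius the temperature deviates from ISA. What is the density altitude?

Pressure altitude = 3030 + (29.92 − 30.25) × 1000 = 3030 + (-330) = 2700 ft.
ISA temperature at 2700 ft = 15 − 2 × (2700/1000) = 9.6°C.
ISA deviation = -20 − 9.6 = -29.6°C.
Density altitude = 2700 + 120 × (-29.6) = -852 ft.

-852 ft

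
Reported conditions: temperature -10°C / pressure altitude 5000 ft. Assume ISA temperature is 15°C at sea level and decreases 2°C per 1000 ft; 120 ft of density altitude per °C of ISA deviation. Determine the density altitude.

ISA temperature at 5000 ft = 15 − 2 × (5000/1000) = 5°C.
ISA deviation = -10 − 5 = -15°C.
Density altitude = 5000 + 120 × (-15) = 5000 + (-1800) = 3200 ft.

3200 ft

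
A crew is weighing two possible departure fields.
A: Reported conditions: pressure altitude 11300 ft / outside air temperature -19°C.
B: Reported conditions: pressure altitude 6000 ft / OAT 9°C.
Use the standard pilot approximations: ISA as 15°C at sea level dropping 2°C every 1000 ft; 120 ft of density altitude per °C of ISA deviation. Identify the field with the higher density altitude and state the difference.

A: ISA temp = -7.6°C, deviation -11.4°C, DA = 11300 + 120 × (-11.4) = 9932 ft.
B: ISA temp = 3°C, deviation +6°C, DA = 6000 + 120 × 6 = 6720 ft.
A is higher by 9932 − 6720 = 3212 ft.

A by 3212 ft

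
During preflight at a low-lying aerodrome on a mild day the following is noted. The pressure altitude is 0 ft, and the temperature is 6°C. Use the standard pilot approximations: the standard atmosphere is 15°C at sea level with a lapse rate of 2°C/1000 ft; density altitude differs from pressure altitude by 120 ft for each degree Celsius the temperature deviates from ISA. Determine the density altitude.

ISA temperature at 0 ft = 15 − 2 × (0/1000) = 15°C.
ISA deviation = 6 − 15 = -9°C.
Density altitude = 0 + 120 × (-9) = 0 + (-1080) = -1080 ft.

-1080 ft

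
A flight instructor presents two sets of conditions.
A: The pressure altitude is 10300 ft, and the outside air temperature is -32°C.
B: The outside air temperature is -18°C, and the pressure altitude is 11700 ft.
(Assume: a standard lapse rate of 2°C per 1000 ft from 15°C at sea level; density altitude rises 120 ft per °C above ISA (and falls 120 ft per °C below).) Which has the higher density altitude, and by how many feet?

A: ISA temp = -5.6°C, deviation -26.4°C, DA = 10300 + 120 × (-26.4) = 7132 ft.
B: ISA temp = -8.4°C, deviation -9.6°C, DA = 11700 + 120 × (-9.6) = 10548 ft.
B is higher by 10548 − 7132 = 3416 ft.

B by 3416 ft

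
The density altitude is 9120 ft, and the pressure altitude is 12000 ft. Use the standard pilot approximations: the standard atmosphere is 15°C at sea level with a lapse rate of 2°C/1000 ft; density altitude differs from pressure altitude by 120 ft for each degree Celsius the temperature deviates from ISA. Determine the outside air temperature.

-33°C

Density altitude − pressure altitude = 9120 − 12000 = -2880 ft.
At 120 ft/°C that is an ISA deviation of -2880/120 = -24°C.
ISA temperature at 12000 ft = 15 − 2 × (12000/1000) = -9°C.
OAT = ISA + deviation = -9 + (-24) = -33°C.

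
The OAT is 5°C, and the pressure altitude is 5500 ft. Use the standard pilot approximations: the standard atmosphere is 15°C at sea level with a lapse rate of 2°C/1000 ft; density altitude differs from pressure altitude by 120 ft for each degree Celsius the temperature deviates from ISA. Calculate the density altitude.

ISA temperature at 5500 ft = 15 − 2 × (5500/1000) = 4°C.
ISA deviation = 5 − 4 = +1°C.
Density altitude = 5500 + 120 × (1) = 5500 + (+120) = 5620 ft.

5620 ft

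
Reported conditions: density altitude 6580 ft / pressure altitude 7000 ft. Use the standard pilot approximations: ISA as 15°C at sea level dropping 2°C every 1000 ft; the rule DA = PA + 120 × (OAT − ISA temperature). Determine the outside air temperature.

Density altitude − pressure altitude = 6580 − 7000 = -420 ft.
At 120 ft/°C that is an ISA deviation of -420/120 = -3.5°C.
ISA temperature at 7000 ft = 15 − 2 × (7000/1000) = 1°C.
OAT = ISA + deviation = 1 + (-3.5) = -2.5°C.

-2.5°C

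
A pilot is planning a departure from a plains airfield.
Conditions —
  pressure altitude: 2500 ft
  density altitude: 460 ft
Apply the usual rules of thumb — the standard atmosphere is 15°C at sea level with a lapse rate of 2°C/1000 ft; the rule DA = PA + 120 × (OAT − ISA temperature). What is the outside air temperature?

Density altitude − pressure altitude = 460 − 2500 = -2040 ft.
At 120 ft/°C that is an ISA deviation of -2040/120 = -17°C.
ISA temperature at 2500 ft = 15 − 2 × (2500/1000) = 10°C.
OAT = ISA + deviation = 10 + (-17) = -7°C.

-7°C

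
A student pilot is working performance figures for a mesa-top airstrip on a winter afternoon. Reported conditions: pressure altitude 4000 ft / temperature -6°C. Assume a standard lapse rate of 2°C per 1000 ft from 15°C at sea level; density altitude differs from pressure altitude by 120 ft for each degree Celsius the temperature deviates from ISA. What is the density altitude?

2440 ft

ISA temperature at 4000 ft = 15 − 2 × (4000/1000) = 7°C.
ISA deviation = -6 − 7 = -13°C.
Density altitude = 4000 + 120 × (-13) = 4000 + (-1560) = 2440 ft.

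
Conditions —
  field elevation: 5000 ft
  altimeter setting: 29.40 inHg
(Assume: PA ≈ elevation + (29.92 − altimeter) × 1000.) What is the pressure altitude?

5520 ft

Pressure correction = (29.92 − 29.40) × 1000 = +520 ft.
Pressure altitude = 5000 + (+520) = 5520 ft.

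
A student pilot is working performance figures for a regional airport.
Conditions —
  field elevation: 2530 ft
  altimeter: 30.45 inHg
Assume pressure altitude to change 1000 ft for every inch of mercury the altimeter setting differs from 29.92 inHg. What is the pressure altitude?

2000 ft

Pressure correction = (29.92 − 30.45) × 1000 = -530 ft.
Pressure altitude = 2530 + (-530) = 2000 ft.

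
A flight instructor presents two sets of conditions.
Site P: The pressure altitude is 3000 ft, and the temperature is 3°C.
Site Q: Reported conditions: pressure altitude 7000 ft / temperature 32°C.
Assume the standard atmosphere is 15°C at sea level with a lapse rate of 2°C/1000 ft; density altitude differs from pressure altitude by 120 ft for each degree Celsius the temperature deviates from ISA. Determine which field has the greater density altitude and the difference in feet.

Site P: ISA temp = 9°C, deviation -6°C, DA = 3000 + 120 × (-6) = 2280 ft.
Site Q: ISA temp = 1°C, deviation +31°C, DA = 7000 + 120 × 31 = 10720 ft.
Site Q is higher by 10720 − 2280 = 8440 ft.

Site Q by 8440 ft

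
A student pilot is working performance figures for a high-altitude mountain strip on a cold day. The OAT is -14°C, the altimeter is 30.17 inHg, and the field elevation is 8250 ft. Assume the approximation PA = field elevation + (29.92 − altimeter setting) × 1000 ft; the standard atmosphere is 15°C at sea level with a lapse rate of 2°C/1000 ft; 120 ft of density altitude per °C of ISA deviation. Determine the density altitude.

Pressure altitude = 8250 + (29.92 − 30.17) × 1000 = 8250 + (-250) = 8000 ft.
ISA temperature at 8000 ft = 15 − 2 × (8000/1000) = -1°C.
ISA deviation = -14 − (-1) = -13°C.
Density altitude = 8000 + 120 × (-13) = 6440 ft.

6440 ft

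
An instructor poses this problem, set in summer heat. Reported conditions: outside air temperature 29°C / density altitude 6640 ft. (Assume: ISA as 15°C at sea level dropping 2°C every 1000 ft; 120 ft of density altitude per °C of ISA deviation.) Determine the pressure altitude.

DA = PA + 120 × (OAT − (15 − 2·PA/1000)) = PA + 120·OAT − 1800 + 0.24·PA = 1.24·PA + 120·OAT − 1800.
So 1.24·PA = 6640 − 120 × 29 + 1800 = 4960.
PA = 4960 / 1.24 = 4000 ft.

4000 ft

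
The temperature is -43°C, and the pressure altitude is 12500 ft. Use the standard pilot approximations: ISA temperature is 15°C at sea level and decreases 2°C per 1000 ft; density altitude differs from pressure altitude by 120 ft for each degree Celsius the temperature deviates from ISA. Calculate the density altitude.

ISA temperature at 12500 ft = 15 − 2 × (12500/1000) = -10°C.
ISA deviation = -43 − (-10) = -33°C.
Density altitude = 12500 + 120 × (-33) = 12500 + (-3960) = 8540 ft.

8540 ft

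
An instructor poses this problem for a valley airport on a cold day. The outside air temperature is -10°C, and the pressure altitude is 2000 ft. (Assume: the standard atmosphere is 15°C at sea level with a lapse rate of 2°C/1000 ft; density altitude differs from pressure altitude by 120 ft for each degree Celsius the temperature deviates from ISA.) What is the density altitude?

ISA temperature at 2000 ft = 15 − 2 × (2000/1000) = 11°C.
ISA deviation = -10 − 11 = -21°C.
Density altitude = 2000 + 120 × (-21) = 2000 + (-2520) = -520 ft.

-520 ft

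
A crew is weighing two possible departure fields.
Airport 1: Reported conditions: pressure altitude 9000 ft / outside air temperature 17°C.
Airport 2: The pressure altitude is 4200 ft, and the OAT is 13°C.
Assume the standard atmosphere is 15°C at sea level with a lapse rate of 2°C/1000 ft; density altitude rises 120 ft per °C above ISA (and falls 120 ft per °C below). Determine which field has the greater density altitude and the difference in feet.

Airport 1 by 6432 ft

Airport 1: ISA temp = -3°C, deviation +20°C, DA = 9000 + 120 × 20 = 11400 ft.
Airport 2: ISA temp = 6.6°C, deviation +6.4°C, DA = 4200 + 120 × 6.4 = 4968 ft.
Airport 1 is higher by 11400 − 4968 = 6432 ft.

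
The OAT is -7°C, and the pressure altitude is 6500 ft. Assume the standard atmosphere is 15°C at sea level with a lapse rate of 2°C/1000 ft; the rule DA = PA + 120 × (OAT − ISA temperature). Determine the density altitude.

ISA temperature at 6500 ft = 15 − 2 × (6500/1000) = 2°C.
ISA deviation = -7 − 2 = -9°C.
Density altitude = 6500 + 120 × (-9) = 6500 + (-1080) = 5420 ft.

5420 ft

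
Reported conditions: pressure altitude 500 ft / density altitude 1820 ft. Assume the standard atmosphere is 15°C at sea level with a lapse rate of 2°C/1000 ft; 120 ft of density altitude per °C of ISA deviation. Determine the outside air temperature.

25°C

Density altitude − pressure altitude = 1820 − 500 = +1320 ft.
At 120 ft/°C that is an ISA deviation of 1320/120 = +11°C.
ISA temperature at 500 ft = 15 − 2 × (500/1000) = 14°C.
OAT = ISA + deviation = 14 + (+11) = 25°C.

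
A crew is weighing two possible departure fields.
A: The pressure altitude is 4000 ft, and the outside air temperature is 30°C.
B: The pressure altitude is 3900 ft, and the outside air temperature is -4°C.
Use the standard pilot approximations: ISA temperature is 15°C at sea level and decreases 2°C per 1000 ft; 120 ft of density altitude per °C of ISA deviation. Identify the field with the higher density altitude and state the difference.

A: ISA temp = 7°C, deviation +23°C, DA = 4000 + 120 × 23 = 6760 ft.
B: ISA temp = 7.2°C, deviation -11.2°C, DA = 3900 + 120 × (-11.2) = 2556 ft.
A is higher by 6760 − 2556 = 4204 ft.

A by 4204 ft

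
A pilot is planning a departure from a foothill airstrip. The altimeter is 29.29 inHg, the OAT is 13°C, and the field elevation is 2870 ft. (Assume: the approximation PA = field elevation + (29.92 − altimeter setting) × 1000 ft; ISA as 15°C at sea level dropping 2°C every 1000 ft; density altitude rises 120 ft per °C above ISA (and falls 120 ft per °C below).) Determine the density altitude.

Pressure altitude = 2870 + (29.92 − 29.29) × 1000 = 2870 + (+630) = 3500 ft.
ISA temperature at 3500 ft = 15 − 2 × (3500/1000) = 8°C.
ISA deviation = 13 − 8 = +5°C.
Density altitude = 3500 + 120 × (5) = 4100 ft.

4100 ft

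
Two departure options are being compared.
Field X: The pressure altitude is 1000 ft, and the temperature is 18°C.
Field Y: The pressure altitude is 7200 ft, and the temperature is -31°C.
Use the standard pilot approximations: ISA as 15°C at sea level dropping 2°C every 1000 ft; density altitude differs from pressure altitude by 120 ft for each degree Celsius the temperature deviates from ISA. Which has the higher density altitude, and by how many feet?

Field X: ISA temp = 13°C, deviation +5°C, DA = 1000 + 120 × 5 = 1600 ft.
Field Y: ISA temp = 0.6°C, deviation -31.6°C, DA = 7200 + 120 × (-31.6) = 3408 ft.
Field Y is higher by 3408 − 1600 = 1808 ft.

Field Y by 1808 ft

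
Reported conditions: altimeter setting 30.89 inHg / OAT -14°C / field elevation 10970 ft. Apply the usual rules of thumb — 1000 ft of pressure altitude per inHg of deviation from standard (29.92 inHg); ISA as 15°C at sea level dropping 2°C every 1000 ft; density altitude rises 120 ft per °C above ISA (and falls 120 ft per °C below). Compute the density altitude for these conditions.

8920 ft

Pressure altitude = 10970 + (29.92 − 30.89) × 1000 = 10970 + (-970) = 10000 ft.
ISA temperature at 10000 ft = 15 − 2 × (10000/1000) = -5°C.
ISA deviation = -14 − (-5) = -9°C.
Density altitude = 10000 + 120 × (-9) = 8920 ft.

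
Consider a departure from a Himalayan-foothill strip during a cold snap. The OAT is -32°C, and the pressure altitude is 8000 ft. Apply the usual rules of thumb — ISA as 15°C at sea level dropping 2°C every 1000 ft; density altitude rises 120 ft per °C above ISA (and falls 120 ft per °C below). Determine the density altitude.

ISA temperature at 8000 ft = 15 − 2 × (8000/1000) = -1°C.
ISA deviation = -32 − (-1) = -31°C.
Density altitude = 8000 + 120 × (-31) = 8000 + (-3720) = 4280 ft.

4280 ft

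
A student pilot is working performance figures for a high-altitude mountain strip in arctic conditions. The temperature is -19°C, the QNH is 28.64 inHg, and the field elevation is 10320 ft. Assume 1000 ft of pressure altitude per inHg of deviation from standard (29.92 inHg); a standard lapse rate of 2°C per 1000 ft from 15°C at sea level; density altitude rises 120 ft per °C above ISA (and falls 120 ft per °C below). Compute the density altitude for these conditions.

10304 ft

Pressure altitude = 10320 + (29.92 − 28.64) × 1000 = 10320 + (+1280) = 11600 ft.
ISA temperature at 11600 ft = 15 − 2 × (11600/1000) = -8.2°C.
ISA deviation = -19 − (-8.2) = -10.8°C.
Density altitude = 11600 + 120 × (-10.8) = 10304 ft.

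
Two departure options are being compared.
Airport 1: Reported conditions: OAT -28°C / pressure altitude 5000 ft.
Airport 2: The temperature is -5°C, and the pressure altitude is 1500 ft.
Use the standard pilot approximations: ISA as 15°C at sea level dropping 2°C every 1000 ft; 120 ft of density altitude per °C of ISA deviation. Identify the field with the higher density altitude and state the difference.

Airport 1 by 1580 ft

Airport 1: ISA temp = 5°C, deviation -33°C, DA = 5000 + 120 × (-33) = 1040 ft.
Airport 2: ISA temp = 12°C, deviation -17°C, DA = 1500 + 120 × (-17) = -540 ft.
Airport 1 is higher by 1040 − (-540) = 1580 ft.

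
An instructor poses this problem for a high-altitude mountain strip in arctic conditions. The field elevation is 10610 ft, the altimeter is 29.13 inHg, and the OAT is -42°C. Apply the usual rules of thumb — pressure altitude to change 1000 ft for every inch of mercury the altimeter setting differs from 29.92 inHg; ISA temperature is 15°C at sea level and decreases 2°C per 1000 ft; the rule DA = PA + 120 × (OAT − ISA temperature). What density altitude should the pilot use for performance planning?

Pressure altitude = 10610 + (29.92 − 29.13) × 1000 = 10610 + (+790) = 11400 ft.
ISA temperature at 11400 ft = 15 − 2 × (11400/1000) = -7.8°C.
ISA deviation = -42 − (-7.8) = -34.2°C.
Density altitude = 11400 + 120 × (-34.2) = 7296 ft.

7296 ft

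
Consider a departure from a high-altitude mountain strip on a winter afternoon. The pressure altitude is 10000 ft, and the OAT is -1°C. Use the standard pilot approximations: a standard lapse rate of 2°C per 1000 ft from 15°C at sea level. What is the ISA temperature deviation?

ISA temperature at 10000 ft = 15 − 2 × (10000/1000) = -5°C.
Deviation = OAT − ISA = -1 − (-5) = +4°C.

ISA+4°C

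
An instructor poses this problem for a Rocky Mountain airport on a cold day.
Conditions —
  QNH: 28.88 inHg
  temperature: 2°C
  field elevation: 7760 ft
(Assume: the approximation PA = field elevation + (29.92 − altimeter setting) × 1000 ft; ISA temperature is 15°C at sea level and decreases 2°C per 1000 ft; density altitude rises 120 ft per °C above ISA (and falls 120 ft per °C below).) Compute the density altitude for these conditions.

9352 ft

Pressure altitude = 7760 + (29.92 − 28.88) × 1000 = 7760 + (+1040) = 8800 ft.
ISA temperature at 8800 ft = 15 − 2 × (8800/1000) = -2.6°C.
ISA deviation = 2 − (-2.6) = +4.6°C.
Density altitude = 8800 + 120 × (4.6) = 9352 ft.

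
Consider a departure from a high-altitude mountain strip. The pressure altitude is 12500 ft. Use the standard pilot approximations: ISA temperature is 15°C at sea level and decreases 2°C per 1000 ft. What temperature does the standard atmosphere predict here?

-10°C

ISA temperature = 15 − 2 × (12500/1000) = 15 − 25 = -10°C.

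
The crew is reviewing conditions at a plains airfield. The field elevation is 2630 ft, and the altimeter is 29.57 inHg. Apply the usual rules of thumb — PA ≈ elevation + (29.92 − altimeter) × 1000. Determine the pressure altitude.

2980 ft

Pressure correction = (29.92 − 29.57) × 1000 = +350 ft.
Pressure altitude = 2630 + (+350) = 2980 ft.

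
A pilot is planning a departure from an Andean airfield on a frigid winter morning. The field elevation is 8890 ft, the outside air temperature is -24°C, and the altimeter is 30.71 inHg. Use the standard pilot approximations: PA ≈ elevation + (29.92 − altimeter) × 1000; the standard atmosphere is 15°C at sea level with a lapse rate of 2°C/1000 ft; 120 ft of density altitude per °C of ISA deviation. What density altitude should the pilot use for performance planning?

5364 ft

Pressure altitude = 8890 + (29.92 − 30.71) × 1000 = 8890 + (-790) = 8100 ft.
ISA temperature at 8100 ft = 15 − 2 × (8100/1000) = -1.2°C.
ISA deviation = -24 − (-1.2) = -22.8°C.
Density altitude = 8100 + 120 × (-22.8) = 5364 ft.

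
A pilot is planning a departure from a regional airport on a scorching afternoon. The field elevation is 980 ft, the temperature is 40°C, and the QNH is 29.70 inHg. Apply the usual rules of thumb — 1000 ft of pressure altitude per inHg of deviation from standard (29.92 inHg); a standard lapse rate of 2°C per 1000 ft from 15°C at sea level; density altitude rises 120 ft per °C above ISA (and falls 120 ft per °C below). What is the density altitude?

Pressure altitude = 980 + (29.92 − 29.70) × 1000 = 980 + (+220) = 1200 ft.
ISA temperature at 1200 ft = 15 − 2 × (1200/1000) = 12.6°C.
ISA deviation = 40 − 12.6 = +27.4°C.
Density altitude = 1200 + 120 × (27.4) = 4488 ft.

4488 ft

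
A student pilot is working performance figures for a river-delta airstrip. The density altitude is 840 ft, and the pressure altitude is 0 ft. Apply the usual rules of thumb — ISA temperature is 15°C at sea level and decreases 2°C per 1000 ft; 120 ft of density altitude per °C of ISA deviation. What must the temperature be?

Density altitude − pressure altitude = 840 − 0 = +840 ft.
At 120 ft/°C that is an ISA deviation of 840/120 = +7°C.
ISA temperature at 0 ft = 15 − 2 × (0/1000) = 15°C.
OAT = ISA + deviation = 15 + (+7) = 22°C.

22°C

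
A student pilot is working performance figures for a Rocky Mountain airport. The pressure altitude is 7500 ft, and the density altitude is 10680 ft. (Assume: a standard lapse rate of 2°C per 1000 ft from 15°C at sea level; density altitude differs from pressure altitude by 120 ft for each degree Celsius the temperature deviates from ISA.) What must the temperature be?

26.5°C

Density altitude − pressure altitude = 10680 − 7500 = +3180 ft.
At 120 ft/°C that is an ISA deviation of 3180/120 = +26.5°C.
ISA temperature at 7500 ft = 15 − 2 × (7500/1000) = 0°C.
OAT = ISA + deviation = 0 + (+26.5) = 26.5°C.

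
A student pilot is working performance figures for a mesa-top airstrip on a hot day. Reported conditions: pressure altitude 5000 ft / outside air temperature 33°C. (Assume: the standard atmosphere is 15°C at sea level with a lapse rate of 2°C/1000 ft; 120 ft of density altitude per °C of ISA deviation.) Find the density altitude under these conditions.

8360 ft

ISA temperature at 5000 ft = 15 − 2 × (5000/1000) = 5°C.
ISA deviation = 33 − 5 = +28°C.
Density altitude = 5000 + 120 × (28) = 5000 + (+3360) = 8360 ft.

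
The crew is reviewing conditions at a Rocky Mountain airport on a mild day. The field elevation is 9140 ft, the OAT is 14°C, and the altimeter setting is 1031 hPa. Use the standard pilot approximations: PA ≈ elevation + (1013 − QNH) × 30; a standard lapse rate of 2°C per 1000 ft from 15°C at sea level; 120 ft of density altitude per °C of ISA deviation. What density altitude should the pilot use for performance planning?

10544 ft

Pressure altitude = 9140 + (1013 − 1031) × 30 = 9140 + (-540) = 8600 ft.
ISA temperature at 8600 ft = 15 − 2 × (8600/1000) = -2.2°C.
ISA deviation = 14 − (-2.2) = +16.2°C.
Density altitude = 8600 + 120 × (16.2) = 10544 ft.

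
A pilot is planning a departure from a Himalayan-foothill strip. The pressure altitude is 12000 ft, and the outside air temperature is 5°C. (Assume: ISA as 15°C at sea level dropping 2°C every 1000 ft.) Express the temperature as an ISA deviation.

ISA+14°C

ISA temperature at 12000 ft = 15 − 2 × (12000/1000) = -9°C.
Deviation = OAT − ISA = 5 − (-9) = +14°C.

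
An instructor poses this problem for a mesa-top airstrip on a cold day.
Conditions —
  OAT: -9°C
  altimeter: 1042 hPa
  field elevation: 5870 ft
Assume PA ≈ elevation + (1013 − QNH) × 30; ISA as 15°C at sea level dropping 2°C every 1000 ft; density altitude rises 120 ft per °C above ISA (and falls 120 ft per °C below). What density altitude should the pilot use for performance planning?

Pressure altitude = 5870 + (1013 − 1042) × 30 = 5870 + (-870) = 5000 ft.
ISA temperature at 5000 ft = 15 − 2 × (5000/1000) = 5°C.
ISA deviation = -9 − 5 = -14°C.
Density altitude = 5000 + 120 × (-14) = 3320 ft.

3320 ft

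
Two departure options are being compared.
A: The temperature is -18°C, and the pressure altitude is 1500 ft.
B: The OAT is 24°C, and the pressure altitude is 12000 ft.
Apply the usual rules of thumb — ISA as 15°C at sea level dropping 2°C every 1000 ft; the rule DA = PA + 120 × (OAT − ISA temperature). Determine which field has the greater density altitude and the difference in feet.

A: ISA temp = 12°C, deviation -30°C, DA = 1500 + 120 × (-30) = -2100 ft.
B: ISA temp = -9°C, deviation +33°C, DA = 12000 + 120 × 33 = 15960 ft.
B is higher by 15960 − (-2100) = 18060 ft.

B by 18060 ft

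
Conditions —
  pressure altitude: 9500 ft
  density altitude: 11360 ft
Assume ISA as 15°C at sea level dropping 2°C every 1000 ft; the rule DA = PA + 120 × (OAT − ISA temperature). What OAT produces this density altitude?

Density altitude − pressure altitude = 11360 − 9500 = +1860 ft.
At 120 ft/°C that is an ISA deviation of 1860/120 = +15.5°C.
ISA temperature at 9500 ft = 15 − 2 × (9500/1000) = -4°C.
OAT = ISA + deviation = -4 + (+15.5) = 11.5°C.

11.5°C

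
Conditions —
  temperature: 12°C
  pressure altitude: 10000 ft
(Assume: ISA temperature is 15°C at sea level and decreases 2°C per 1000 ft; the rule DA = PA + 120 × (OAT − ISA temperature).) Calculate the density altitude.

12040 ft

ISA temperature at 10000 ft = 15 − 2 × (10000/1000) = -5°C.
ISA deviation = 12 − (-5) = +17°C.
Density altitude = 10000 + 120 × (17) = 10000 + (+2040) = 12040 ft.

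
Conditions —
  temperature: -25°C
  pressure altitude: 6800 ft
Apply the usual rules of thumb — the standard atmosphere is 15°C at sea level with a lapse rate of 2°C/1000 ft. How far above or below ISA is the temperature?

ISA temperature at 6800 ft = 15 − 2 × (6800/1000) = 1.4°C.
Deviation = OAT − ISA = -25 − 1.4 = -26.4°C.

ISA-26.4°C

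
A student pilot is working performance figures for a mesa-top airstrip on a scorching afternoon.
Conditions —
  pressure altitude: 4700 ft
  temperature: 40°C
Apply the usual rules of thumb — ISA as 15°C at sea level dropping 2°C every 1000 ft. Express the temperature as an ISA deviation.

ISA+34.4°C

ISA temperature at 4700 ft = 15 − 2 × (4700/1000) = 5.6°C.
Deviation = OAT − ISA = 40 − 5.6 = +34.4°C.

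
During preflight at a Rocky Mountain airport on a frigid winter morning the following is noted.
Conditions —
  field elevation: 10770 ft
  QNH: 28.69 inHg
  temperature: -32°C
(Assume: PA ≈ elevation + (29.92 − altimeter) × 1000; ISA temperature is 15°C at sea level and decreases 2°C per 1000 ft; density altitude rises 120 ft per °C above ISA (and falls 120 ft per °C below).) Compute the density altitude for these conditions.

Pressure altitude = 10770 + (29.92 − 28.69) × 1000 = 10770 + (+1230) = 12000 ft.
ISA temperature at 12000 ft = 15 − 2 × (12000/1000) = -9°C.
ISA deviation = -32 − (-9) = -23°C.
Density altitude = 12000 + 120 × (-23) = 9240 ft.

9240 ft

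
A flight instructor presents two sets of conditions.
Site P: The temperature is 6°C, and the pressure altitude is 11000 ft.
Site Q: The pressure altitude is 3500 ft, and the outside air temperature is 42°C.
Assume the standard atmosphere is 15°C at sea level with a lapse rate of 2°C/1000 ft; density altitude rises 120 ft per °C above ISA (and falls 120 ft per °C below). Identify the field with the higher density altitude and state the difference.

Site P by 4980 ft

Site P: ISA temp = -7°C, deviation +13°C, DA = 11000 + 120 × 13 = 12560 ft.
Site Q: ISA temp = 8°C, deviation +34°C, DA = 3500 + 120 × 34 = 7580 ft.
Site P is higher by 12560 − 7580 = 4980 ft.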